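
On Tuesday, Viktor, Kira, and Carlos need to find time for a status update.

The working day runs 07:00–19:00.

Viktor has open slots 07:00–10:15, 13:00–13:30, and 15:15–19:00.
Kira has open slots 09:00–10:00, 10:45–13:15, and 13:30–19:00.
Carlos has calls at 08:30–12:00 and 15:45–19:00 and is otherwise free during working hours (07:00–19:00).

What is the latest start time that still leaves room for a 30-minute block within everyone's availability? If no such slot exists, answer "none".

15:15

Carlos free within 07:00–19:00: 07:00–08:30, 12:00–15:45.
Viktor ∩ Kira: 09:00–10:00, 13:00–13:15, 15:15–19:00.
Viktor ∩ Kira ∩ Carlos: 13:00–13:15, 15:15–15:45.
Windows ≥ 30 min: 15:15–15:45.
Latest start in the last window 15:15–15:45 is 15:45 − 30 min = 15:15.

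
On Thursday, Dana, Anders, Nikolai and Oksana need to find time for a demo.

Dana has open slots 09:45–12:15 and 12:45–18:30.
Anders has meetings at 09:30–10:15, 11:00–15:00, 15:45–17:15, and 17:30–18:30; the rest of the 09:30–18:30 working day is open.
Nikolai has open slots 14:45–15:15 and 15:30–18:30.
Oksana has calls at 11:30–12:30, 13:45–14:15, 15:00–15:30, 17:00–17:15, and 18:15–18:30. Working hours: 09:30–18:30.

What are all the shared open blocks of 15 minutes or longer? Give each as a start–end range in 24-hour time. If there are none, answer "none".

15:30–15:45, 17:15–17:30

Anders free within 09:30–18:30: 10:15–11:00, 15:00–15:45, 17:15–17:30.
Oksana free within 09:30–18:30: 09:30–11:30, 12:30–13:45, 14:15–15:00, 15:30–17:00, 17:15–18:15.
Dana ∩ Anders: 10:15–11:00, 15:00–15:45, 17:15–17:30.
Dana ∩ Anders ∩ Nikolai: 15:00–15:15, 15:30–15:45, 17:15–17:30.
Dana ∩ Anders ∩ Nikolai ∩ Oksana: 15:30–15:45, 17:15–17:30.
Windows ≥ 15 min: 15:30–15:45, 17:15–17:30.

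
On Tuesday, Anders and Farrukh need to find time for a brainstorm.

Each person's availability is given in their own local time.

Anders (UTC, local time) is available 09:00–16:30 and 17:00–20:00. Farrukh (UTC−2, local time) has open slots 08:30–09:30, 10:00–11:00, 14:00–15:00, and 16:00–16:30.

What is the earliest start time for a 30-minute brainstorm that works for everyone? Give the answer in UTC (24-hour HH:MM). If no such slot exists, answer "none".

Anders → UTC: 09:00–16:30, 17:00–20:00.
Farrukh → UTC: 10:30–11:30, 12:00–13:00, 16:00–17:00, 18:00–18:30.
Anders ∩ Farrukh: 10:30–11:30, 12:00–13:00, 16:00–16:30, 18:00–18:30.
Windows ≥ 30 min: 10:30–11:30, 12:00–13:00, 16:00–16:30, 18:00–18:30.
Earliest such window starts at 10:30.

10:30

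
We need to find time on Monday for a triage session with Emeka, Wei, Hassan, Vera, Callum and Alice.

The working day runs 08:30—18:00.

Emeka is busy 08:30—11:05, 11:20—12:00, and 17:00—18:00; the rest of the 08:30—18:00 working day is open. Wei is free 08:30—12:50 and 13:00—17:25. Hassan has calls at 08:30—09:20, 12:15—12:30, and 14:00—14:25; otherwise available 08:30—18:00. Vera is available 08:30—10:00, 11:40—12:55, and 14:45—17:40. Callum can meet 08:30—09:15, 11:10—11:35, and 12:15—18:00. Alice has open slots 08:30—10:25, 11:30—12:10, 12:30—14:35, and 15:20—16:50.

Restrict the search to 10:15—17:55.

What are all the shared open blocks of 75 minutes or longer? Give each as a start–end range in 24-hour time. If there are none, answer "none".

15:20–16:50

Emeka free within 08:30–18:00: 11:05–11:20, 12:00–17:00.
Hassan free within 08:30–18:00: 09:20–12:15, 12:30–14:00, 14:25–18:00.
Emeka ∩ Wei: 11:05–11:20, 12:00–12:50, 13:00–17:00.
Emeka ∩ Wei ∩ Hassan: 11:05–11:20, 12:00–12:15, 12:30–12:50, 13:00–14:00, 14:25–17:00.
Emeka ∩ Wei ∩ Hassan ∩ Vera: 12:00–12:15, 12:30–12:50, 14:45–17:00.
Emeka ∩ Wei ∩ Hassan ∩ Vera ∩ Callum: 12:30–12:50, 14:45–17:00.
Emeka ∩ Wei ∩ Hassan ∩ Vera ∩ Callum ∩ Alice: 12:30–12:50, 15:20–16:50.
Restricted to 10:15–17:55: 12:30–12:50, 15:20–16:50.
Windows ≥ 75 min: 15:20–16:50.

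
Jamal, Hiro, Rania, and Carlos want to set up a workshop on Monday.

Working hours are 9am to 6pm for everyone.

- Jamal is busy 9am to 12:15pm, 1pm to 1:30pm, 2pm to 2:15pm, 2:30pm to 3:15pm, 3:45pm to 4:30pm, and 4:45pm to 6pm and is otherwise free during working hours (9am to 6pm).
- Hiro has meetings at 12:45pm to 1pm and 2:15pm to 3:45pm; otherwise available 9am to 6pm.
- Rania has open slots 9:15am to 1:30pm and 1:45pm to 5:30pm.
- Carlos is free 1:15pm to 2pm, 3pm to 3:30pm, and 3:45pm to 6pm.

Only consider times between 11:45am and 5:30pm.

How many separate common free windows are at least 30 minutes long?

Jamal free within 09:00–18:00: 12:15–13:00, 13:30–14:00, 14:15–14:30, 15:15–15:45, 16:30–16:45.
Hiro free within 09:00–18:00: 09:00–12:45, 13:00–14:15, 15:45–18:00.
Jamal ∩ Hiro: 12:15–12:45, 13:30–14:00, 16:30–16:45.
Jamal ∩ Hiro ∩ Rania: 12:15–12:45, 13:45–14:00, 16:30–16:45.
Jamal ∩ Hiro ∩ Rania ∩ Carlos: 13:45–14:00, 16:30–16:45.
Restricted to 11:45–17:30: 13:45–14:00, 16:30–16:45.
Windows ≥ 30 min: (none).
That's 0 windows.

0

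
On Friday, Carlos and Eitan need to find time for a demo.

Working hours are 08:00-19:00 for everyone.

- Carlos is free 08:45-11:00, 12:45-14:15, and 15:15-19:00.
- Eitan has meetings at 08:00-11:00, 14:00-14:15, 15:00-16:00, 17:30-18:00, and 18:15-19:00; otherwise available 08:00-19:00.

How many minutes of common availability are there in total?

180 minutes

Eitan free within 08:00–19:00: 11:00–14:00, 14:15–15:00, 16:00–17:30, 18:00–18:15.
Carlos ∩ Eitan: 12:45–14:00, 16:00–17:30, 18:00–18:15.
Total common minutes: 75 + 90 + 15 = 180.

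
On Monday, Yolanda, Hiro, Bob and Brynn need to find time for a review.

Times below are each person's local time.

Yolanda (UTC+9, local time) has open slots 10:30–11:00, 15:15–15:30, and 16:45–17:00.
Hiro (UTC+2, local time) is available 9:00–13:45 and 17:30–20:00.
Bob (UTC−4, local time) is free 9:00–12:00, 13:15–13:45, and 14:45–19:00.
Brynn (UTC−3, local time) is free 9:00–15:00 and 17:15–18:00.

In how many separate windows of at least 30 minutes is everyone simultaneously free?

Yolanda → UTC: 01:30–02:00, 06:15–06:30, 07:45–08:00.
Hiro → UTC: 07:00–11:45, 15:30–18:00.
Bob → UTC: 13:00–16:00, 17:15–17:45, 18:45–23:00.
Brynn → UTC: 12:00–18:00, 20:15–21:00.
Yolanda ∩ Hiro: 07:45–08:00.
Yolanda ∩ Hiro ∩ Bob: (none).
Yolanda ∩ Hiro ∩ Bob ∩ Brynn: (none).
Windows ≥ 30 min: (none).
That's 0 windows.

0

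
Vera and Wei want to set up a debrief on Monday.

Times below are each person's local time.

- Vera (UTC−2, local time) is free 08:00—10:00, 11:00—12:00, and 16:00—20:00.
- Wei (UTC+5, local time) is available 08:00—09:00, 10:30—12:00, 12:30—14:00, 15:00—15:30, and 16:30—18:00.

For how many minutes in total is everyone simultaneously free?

Vera → UTC: 10:00–12:00, 13:00–14:00, 18:00–22:00.
Wei → UTC: 03:00–04:00, 05:30–07:00, 07:30–09:00, 10:00–10:30, 11:30–13:00.
Vera ∩ Wei: 10:00–10:30, 11:30–12:00.
Total common minutes: 30 + 30 = 60.

60 minutes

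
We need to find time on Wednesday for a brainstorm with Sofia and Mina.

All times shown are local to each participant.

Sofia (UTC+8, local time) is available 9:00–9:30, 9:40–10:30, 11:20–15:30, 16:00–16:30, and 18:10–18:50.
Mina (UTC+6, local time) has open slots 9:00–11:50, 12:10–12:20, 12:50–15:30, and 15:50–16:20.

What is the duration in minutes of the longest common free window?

Sofia → UTC: 01:00–01:30, 01:40–02:30, 03:20–07:30, 08:00–08:30, 10:10–10:50.
Mina → UTC: 03:00–05:50, 06:10–06:20, 06:50–09:30, 09:50–10:20.
Sofia ∩ Mina: 03:20–05:50, 06:10–06:20, 06:50–07:30, 08:00–08:30, 10:10–10:20.
Common window lengths: 150, 10, 40, 30, 10 min; longest is 150.

150 minutes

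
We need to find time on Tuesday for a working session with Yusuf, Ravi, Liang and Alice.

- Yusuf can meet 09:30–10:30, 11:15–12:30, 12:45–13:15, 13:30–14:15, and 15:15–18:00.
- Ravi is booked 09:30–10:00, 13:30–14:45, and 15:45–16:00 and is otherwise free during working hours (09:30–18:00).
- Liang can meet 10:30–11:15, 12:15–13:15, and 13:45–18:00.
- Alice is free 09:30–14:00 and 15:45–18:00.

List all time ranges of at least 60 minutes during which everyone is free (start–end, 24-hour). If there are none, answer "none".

Ravi free within 09:30–18:00: 10:00–13:30, 14:45–15:45, 16:00–18:00.
Yusuf ∩ Ravi: 10:00–10:30, 11:15–12:30, 12:45–13:15, 15:15–15:45, 16:00–18:00.
Yusuf ∩ Ravi ∩ Liang: 12:15–12:30, 12:45–13:15, 15:15–15:45, 16:00–18:00.
Yusuf ∩ Ravi ∩ Liang ∩ Alice: 12:15–12:30, 12:45–13:15, 16:00–18:00.
Windows ≥ 60 min: 16:00–18:00.

16:00–18:00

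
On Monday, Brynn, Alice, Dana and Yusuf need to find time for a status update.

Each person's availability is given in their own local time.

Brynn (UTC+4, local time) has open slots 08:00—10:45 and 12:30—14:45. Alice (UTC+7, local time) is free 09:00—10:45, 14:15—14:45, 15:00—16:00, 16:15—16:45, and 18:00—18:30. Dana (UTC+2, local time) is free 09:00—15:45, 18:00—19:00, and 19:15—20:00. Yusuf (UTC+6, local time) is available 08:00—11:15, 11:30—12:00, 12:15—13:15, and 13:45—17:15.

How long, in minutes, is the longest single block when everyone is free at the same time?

Brynn → UTC: 04:00–06:45, 08:30–10:45.
Alice → UTC: 02:00–03:45, 07:15–07:45, 08:00–09:00, 09:15–09:45, 11:00–11:30.
Dana → UTC: 07:00–13:45, 16:00–17:00, 17:15–18:00.
Yusuf → UTC: 02:00–05:15, 05:30–06:00, 06:15–07:15, 07:45–11:15.
Brynn ∩ Alice: 08:30–09:00, 09:15–09:45.
Brynn ∩ Alice ∩ Dana: 08:30–09:00, 09:15–09:45.
Brynn ∩ Alice ∩ Dana ∩ Yusuf: 08:30–09:00, 09:15–09:45.
Common window lengths: 30, 30 min; longest is 30.

30 minutes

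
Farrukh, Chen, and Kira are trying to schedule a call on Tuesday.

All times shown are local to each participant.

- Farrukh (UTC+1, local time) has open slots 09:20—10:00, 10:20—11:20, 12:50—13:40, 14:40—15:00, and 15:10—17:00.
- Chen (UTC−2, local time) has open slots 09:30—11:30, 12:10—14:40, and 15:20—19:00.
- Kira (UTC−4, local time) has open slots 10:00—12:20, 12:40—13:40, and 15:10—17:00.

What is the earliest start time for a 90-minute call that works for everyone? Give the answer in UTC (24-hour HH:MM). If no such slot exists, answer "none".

Farrukh → UTC: 08:20–09:00, 09:20–10:20, 11:50–12:40, 13:40–14:00, 14:10–16:00.
Chen → UTC: 11:30–13:30, 14:10–16:40, 17:20–21:00.
Kira → UTC: 14:00–16:20, 16:40–17:40, 19:10–21:00.
Farrukh ∩ Chen: 11:50–12:40, 14:10–16:00.
Farrukh ∩ Chen ∩ Kira: 14:10–16:00.
Windows ≥ 90 min: 14:10–16:00.
Earliest such window starts at 14:10.

14:10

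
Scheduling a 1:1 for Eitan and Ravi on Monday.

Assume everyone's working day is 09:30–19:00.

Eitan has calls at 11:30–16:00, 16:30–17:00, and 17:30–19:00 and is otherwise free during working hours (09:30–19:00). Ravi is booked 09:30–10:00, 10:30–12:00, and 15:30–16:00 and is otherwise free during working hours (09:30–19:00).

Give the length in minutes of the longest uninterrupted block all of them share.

30 minutes

Eitan free within 09:30–19:00: 09:30–11:30, 16:00–16:30, 17:00–17:30.
Ravi free within 09:30–19:00: 10:00–10:30, 12:00–15:30, 16:00–19:00.
Eitan ∩ Ravi: 10:00–10:30, 16:00–16:30, 17:00–17:30.
Common window lengths: 30, 30, 30 min; longest is 30.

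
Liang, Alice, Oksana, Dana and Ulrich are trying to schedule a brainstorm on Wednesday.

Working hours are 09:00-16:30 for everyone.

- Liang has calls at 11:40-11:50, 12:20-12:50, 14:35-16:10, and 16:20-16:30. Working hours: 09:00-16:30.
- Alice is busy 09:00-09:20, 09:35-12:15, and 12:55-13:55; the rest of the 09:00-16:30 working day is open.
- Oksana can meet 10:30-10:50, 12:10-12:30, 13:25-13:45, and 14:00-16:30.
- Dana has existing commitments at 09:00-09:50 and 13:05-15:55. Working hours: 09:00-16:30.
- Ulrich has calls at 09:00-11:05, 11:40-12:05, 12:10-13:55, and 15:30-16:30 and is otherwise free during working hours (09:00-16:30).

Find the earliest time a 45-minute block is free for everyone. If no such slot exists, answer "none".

none

Liang free within 09:00–16:30: 09:00–11:40, 11:50–12:20, 12:50–14:35, 16:10–16:20.
Alice free within 09:00–16:30: 09:20–09:35, 12:15–12:55, 13:55–16:30.
Dana free within 09:00–16:30: 09:50–13:05, 15:55–16:30.
Ulrich free within 09:00–16:30: 11:05–11:40, 12:05–12:10, 13:55–15:30.
Liang ∩ Alice: 09:20–09:35, 12:15–12:20, 12:50–12:55, 13:55–14:35, 16:10–16:20.
Liang ∩ Alice ∩ Oksana: 12:15–12:20, 14:00–14:35, 16:10–16:20.
Liang ∩ Alice ∩ Oksana ∩ Dana: 12:15–12:20, 16:10–16:20.
Liang ∩ Alice ∩ Oksana ∩ Dana ∩ Ulrich: (none).
Windows ≥ 45 min: (none).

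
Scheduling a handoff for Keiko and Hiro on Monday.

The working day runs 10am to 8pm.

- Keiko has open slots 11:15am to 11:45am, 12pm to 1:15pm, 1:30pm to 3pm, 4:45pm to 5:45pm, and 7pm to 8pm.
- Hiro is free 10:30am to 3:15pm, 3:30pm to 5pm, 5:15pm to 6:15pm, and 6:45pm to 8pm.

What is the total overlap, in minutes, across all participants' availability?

Keiko ∩ Hiro: 11:15–11:45, 12:00–13:15, 13:30–15:00, 16:45–17:00, 17:15–17:45, 19:00–20:00.
Total common minutes: 30 + 75 + 90 + 15 + 30 + 60 = 300.

300 minutes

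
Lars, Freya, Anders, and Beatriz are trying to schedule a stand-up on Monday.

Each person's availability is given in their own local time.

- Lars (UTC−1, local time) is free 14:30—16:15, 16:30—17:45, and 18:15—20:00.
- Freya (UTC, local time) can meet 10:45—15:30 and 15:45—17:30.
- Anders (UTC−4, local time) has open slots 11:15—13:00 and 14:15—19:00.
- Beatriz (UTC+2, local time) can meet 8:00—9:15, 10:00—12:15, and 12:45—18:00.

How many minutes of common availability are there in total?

15 minutes

Lars → UTC: 15:30–17:15, 17:30–18:45, 19:15–21:00.
Freya → UTC: 10:45–15:30, 15:45–17:30.
Anders → UTC: 15:15–17:00, 18:15–23:00.
Beatriz → UTC: 06:00–07:15, 08:00–10:15, 10:45–16:00.
Lars ∩ Freya: 15:45–17:15.
Lars ∩ Freya ∩ Anders: 15:45–17:00.
Lars ∩ Freya ∩ Anders ∩ Beatriz: 15:45–16:00.
Total common minutes: 15.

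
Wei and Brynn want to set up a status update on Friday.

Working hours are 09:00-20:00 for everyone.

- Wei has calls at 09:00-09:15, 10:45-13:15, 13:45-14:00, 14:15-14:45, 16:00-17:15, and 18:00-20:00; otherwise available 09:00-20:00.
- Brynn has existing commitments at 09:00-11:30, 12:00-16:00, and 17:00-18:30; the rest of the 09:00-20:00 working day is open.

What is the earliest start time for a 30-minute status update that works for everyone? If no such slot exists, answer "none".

Wei free within 09:00–20:00: 09:15–10:45, 13:15–13:45, 14:00–14:15, 14:45–16:00, 17:15–18:00.
Brynn free within 09:00–20:00: 11:30–12:00, 16:00–17:00, 18:30–20:00.
Wei ∩ Brynn: (none).
Windows ≥ 30 min: (none).

none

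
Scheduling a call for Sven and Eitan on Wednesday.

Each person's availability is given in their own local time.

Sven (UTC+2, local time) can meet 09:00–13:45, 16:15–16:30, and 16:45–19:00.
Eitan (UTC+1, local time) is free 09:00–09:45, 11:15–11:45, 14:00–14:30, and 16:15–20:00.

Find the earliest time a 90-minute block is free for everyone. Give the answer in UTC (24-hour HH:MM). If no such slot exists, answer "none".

Sven → UTC: 07:00–11:45, 14:15–14:30, 14:45–17:00.
Eitan → UTC: 08:00–08:45, 10:15–10:45, 13:00–13:30, 15:15–19:00.
Sven ∩ Eitan: 08:00–08:45, 10:15–10:45, 15:15–17:00.
Windows ≥ 90 min: 15:15–17:00.
Earliest such window starts at 15:15.

15:15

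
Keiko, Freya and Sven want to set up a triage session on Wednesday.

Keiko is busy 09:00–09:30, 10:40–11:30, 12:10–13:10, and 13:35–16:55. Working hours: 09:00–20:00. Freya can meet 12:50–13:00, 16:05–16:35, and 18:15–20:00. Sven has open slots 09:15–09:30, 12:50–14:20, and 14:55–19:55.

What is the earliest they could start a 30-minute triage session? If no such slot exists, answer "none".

18:15

Keiko free within 09:00–20:00: 09:30–10:40, 11:30–12:10, 13:10–13:35, 16:55–20:00.
Keiko ∩ Freya: 18:15–20:00.
Keiko ∩ Freya ∩ Sven: 18:15–19:55.
Windows ≥ 30 min: 18:15–19:55.
Earliest such window starts at 18:15.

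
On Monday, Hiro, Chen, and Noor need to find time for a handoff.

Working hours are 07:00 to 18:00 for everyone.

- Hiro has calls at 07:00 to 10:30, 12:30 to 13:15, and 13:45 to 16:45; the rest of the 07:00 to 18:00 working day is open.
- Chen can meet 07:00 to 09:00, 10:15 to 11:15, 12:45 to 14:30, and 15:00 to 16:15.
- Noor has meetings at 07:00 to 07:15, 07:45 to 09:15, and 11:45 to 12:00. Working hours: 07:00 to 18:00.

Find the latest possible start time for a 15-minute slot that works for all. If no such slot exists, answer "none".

Hiro free within 07:00–18:00: 10:30–12:30, 13:15–13:45, 16:45–18:00.
Noor free within 07:00–18:00: 07:15–07:45, 09:15–11:45, 12:00–18:00.
Hiro ∩ Chen: 10:30–11:15, 13:15–13:45.
Hiro ∩ Chen ∩ Noor: 10:30–11:15, 13:15–13:45.
Windows ≥ 15 min: 10:30–11:15, 13:15–13:45.
Latest start in the last window 13:15–13:45 is 13:45 − 15 min = 13:30.

13:30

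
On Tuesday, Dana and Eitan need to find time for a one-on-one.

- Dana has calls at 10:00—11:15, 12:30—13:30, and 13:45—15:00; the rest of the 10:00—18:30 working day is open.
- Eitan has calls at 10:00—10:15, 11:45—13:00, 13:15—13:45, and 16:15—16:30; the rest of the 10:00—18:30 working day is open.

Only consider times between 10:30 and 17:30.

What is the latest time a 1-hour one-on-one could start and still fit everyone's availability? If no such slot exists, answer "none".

Dana free within 10:00–18:30: 11:15–12:30, 13:30–13:45, 15:00–18:30.
Eitan free within 10:00–18:30: 10:15–11:45, 13:00–13:15, 13:45–16:15, 16:30–18:30.
Dana ∩ Eitan: 11:15–11:45, 15:00–16:15, 16:30–18:30.
Restricted to 10:30–17:30: 11:15–11:45, 15:00–16:15, 16:30–17:30.
Windows ≥ 60 min: 15:00–16:15, 16:30–17:30.
Latest start in the last window 16:30–17:30 is 17:30 − 60 min = 16:30.

16:30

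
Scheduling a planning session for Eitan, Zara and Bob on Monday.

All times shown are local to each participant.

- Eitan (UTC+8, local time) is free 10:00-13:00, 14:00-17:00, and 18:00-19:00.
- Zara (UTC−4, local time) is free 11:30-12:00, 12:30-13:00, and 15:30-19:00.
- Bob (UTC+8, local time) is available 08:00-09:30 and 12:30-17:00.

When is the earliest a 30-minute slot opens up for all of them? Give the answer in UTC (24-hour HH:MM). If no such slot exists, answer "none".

none

Eitan → UTC: 02:00–05:00, 06:00–09:00, 10:00–11:00.
Zara → UTC: 15:30–16:00, 16:30–17:00, 19:30–23:00.
Bob → UTC: 00:00–01:30, 04:30–09:00.
Eitan ∩ Zara: (none).
Eitan ∩ Zara ∩ Bob: (none).
Windows ≥ 30 min: (none).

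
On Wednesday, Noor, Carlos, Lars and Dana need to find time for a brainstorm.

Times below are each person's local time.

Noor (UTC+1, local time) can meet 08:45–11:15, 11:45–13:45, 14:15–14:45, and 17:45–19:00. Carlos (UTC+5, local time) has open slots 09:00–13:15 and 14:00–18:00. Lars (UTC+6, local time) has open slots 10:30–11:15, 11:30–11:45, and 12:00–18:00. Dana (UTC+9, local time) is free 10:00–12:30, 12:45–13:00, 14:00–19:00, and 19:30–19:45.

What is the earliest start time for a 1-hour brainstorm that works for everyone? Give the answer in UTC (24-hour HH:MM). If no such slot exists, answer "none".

09:00

Noor → UTC: 07:45–10:15, 10:45–12:45, 13:15–13:45, 16:45–18:00.
Carlos → UTC: 04:00–08:15, 09:00–13:00.
Lars → UTC: 04:30–05:15, 05:30–05:45, 06:00–12:00.
Dana → UTC: 01:00–03:30, 03:45–04:00, 05:00–10:00, 10:30–10:45.
Noor ∩ Carlos: 07:45–08:15, 09:00–10:15, 10:45–12:45.
Noor ∩ Carlos ∩ Lars: 07:45–08:15, 09:00–10:15, 10:45–12:00.
Noor ∩ Carlos ∩ Lars ∩ Dana: 07:45–08:15, 09:00–10:00.
Windows ≥ 60 min: 09:00–10:00.
Earliest such window starts at 09:00.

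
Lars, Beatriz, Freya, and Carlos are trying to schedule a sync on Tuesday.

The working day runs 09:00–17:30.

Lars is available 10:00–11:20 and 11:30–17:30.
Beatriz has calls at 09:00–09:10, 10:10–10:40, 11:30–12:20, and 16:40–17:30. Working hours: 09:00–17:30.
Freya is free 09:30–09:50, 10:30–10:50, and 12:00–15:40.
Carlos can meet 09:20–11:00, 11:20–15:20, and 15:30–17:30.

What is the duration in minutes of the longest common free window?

Beatriz free within 09:00–17:30: 09:10–10:10, 10:40–11:30, 12:20–16:40.
Lars ∩ Beatriz: 10:00–10:10, 10:40–11:20, 12:20–16:40.
Lars ∩ Beatriz ∩ Freya: 10:40–10:50, 12:20–15:40.
Lars ∩ Beatriz ∩ Freya ∩ Carlos: 10:40–10:50, 12:20–15:20, 15:30–15:40.
Common window lengths: 10, 180, 10 min; longest is 180.

180 minutes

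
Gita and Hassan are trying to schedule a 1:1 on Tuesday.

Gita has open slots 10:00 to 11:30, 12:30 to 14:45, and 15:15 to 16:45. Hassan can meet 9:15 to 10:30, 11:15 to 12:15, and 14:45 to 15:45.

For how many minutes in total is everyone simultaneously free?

75 minutes

Gita ∩ Hassan: 10:00–10:30, 11:15–11:30, 15:15–15:45.
Total common minutes: 30 + 15 + 30 = 75.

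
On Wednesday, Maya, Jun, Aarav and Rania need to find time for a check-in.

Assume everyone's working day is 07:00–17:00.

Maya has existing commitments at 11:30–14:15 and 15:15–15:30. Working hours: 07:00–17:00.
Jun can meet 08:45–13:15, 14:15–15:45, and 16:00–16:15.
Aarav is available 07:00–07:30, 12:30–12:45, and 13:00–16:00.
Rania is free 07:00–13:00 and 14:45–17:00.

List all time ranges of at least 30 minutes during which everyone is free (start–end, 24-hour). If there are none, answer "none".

14:45–15:15

Maya free within 07:00–17:00: 07:00–11:30, 14:15–15:15, 15:30–17:00.
Maya ∩ Jun: 08:45–11:30, 14:15–15:15, 15:30–15:45, 16:00–16:15.
Maya ∩ Jun ∩ Aarav: 14:15–15:15, 15:30–15:45.
Maya ∩ Jun ∩ Aarav ∩ Rania: 14:45–15:15, 15:30–15:45.
Windows ≥ 30 min: 14:45–15:15.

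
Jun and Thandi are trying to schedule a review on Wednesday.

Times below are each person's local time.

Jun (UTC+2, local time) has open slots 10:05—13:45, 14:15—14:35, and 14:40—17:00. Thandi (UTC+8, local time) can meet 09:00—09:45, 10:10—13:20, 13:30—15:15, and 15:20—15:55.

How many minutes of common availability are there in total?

Jun → UTC: 08:05–11:45, 12:15–12:35, 12:40–15:00.
Thandi → UTC: 01:00–01:45, 02:10–05:20, 05:30–07:15, 07:20–07:55.
Jun ∩ Thandi: (none).
Total common minutes: 0.

0 minutes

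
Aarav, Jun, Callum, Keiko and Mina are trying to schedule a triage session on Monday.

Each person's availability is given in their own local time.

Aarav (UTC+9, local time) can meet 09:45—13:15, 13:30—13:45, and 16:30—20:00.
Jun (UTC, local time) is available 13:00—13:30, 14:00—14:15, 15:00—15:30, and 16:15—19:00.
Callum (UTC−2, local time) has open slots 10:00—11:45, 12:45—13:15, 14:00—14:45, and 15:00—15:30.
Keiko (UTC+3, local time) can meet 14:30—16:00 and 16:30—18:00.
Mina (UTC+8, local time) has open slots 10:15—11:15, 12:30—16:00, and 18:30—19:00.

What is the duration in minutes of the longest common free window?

Aarav → UTC: 00:45–04:15, 04:30–04:45, 07:30–11:00.
Jun → UTC: 13:00–13:30, 14:00–14:15, 15:00–15:30, 16:15–19:00.
Callum → UTC: 12:00–13:45, 14:45–15:15, 16:00–16:45, 17:00–17:30.
Keiko → UTC: 11:30–13:00, 13:30–15:00.
Mina → UTC: 02:15–03:15, 04:30–08:00, 10:30–11:00.
Aarav ∩ Jun: (none).
Aarav ∩ Jun ∩ Callum: (none).
Aarav ∩ Jun ∩ Callum ∩ Keiko: (none).
Aarav ∩ Jun ∩ Callum ∩ Keiko ∩ Mina: (none).
No common window.

0 minutes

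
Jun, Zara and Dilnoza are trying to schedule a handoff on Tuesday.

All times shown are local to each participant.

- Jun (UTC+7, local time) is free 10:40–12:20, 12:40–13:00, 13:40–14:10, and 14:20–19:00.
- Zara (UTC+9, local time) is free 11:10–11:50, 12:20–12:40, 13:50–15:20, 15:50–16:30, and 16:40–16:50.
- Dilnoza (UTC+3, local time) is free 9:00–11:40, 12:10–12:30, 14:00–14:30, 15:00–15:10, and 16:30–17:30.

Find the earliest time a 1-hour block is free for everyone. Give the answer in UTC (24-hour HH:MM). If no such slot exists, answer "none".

none

Jun → UTC: 03:40–05:20, 05:40–06:00, 06:40–07:10, 07:20–12:00.
Zara → UTC: 02:10–02:50, 03:20–03:40, 04:50–06:20, 06:50–07:30, 07:40–07:50.
Dilnoza → UTC: 06:00–08:40, 09:10–09:30, 11:00–11:30, 12:00–12:10, 13:30–14:30.
Jun ∩ Zara: 04:50–05:20, 05:40–06:00, 06:50–07:10, 07:20–07:30, 07:40–07:50.
Jun ∩ Zara ∩ Dilnoza: 06:50–07:10, 07:20–07:30, 07:40–07:50.
Windows ≥ 60 min: (none).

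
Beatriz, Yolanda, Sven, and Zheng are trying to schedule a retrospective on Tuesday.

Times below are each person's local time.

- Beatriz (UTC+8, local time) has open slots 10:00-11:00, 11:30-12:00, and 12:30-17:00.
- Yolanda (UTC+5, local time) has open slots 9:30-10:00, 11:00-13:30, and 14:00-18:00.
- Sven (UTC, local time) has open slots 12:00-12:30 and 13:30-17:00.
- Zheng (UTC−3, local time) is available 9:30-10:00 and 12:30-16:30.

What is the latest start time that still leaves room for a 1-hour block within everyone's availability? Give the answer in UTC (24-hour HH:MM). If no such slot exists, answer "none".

none

Beatriz → UTC: 02:00–03:00, 03:30–04:00, 04:30–09:00.
Yolanda → UTC: 04:30–05:00, 06:00–08:30, 09:00–13:00.
Sven → UTC: 12:00–12:30, 13:30–17:00.
Zheng → UTC: 12:30–13:00, 15:30–19:30.
Beatriz ∩ Yolanda: 04:30–05:00, 06:00–08:30.
Beatriz ∩ Yolanda ∩ Sven: (none).
Beatriz ∩ Yolanda ∩ Sven ∩ Zheng: (none).
Windows ≥ 60 min: (none).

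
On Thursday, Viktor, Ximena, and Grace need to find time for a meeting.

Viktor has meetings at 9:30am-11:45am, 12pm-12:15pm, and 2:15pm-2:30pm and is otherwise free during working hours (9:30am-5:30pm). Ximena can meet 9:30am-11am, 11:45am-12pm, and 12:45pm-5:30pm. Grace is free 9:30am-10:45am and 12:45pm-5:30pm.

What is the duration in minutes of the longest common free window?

Viktor free within 09:30–17:30: 11:45–12:00, 12:15–14:15, 14:30–17:30.
Viktor ∩ Ximena: 11:45–12:00, 12:45–14:15, 14:30–17:30.
Viktor ∩ Ximena ∩ Grace: 12:45–14:15, 14:30–17:30.
Common window lengths: 90, 180 min; longest is 180.

180 minutes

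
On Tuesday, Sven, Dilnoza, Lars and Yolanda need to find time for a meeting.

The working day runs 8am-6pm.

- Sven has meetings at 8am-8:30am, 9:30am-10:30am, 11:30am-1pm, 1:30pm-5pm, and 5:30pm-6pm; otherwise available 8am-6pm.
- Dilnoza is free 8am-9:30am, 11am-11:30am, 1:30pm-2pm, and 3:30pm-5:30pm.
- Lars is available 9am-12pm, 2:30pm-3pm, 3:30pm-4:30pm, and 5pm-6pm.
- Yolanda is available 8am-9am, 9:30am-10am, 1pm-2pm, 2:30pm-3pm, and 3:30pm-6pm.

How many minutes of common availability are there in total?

30 minutes

Sven free within 08:00–18:00: 08:30–09:30, 10:30–11:30, 13:00–13:30, 17:00–17:30.
Sven ∩ Dilnoza: 08:30–09:30, 11:00–11:30, 17:00–17:30.
Sven ∩ Dilnoza ∩ Lars: 09:00–09:30, 11:00–11:30, 17:00–17:30.
Sven ∩ Dilnoza ∩ Lars ∩ Yolanda: 17:00–17:30.
Total common minutes: 30.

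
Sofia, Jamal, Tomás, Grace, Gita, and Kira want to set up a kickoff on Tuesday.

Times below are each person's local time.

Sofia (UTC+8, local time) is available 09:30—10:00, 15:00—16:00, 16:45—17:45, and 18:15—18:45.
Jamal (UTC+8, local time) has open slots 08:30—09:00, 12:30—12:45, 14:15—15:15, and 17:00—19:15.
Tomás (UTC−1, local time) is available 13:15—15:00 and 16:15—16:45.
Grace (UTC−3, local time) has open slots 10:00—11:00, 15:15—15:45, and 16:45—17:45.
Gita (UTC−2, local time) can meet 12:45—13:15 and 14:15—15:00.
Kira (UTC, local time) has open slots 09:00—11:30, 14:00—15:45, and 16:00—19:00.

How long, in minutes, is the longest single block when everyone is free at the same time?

Sofia → UTC: 01:30–02:00, 07:00–08:00, 08:45–09:45, 10:15–10:45.
Jamal → UTC: 00:30–01:00, 04:30–04:45, 06:15–07:15, 09:00–11:15.
Tomás → UTC: 14:15–16:00, 17:15–17:45.
Grace → UTC: 13:00–14:00, 18:15–18:45, 19:45–20:45.
Gita → UTC: 14:45–15:15, 16:15–17:00.
Kira → UTC: 09:00–11:30, 14:00–15:45, 16:00–19:00.
Sofia ∩ Jamal: 07:00–07:15, 09:00–09:45, 10:15–10:45.
Sofia ∩ Jamal ∩ Tomás: (none).
Sofia ∩ Jamal ∩ Tomás ∩ Grace: (none).
Sofia ∩ Jamal ∩ Tomás ∩ Grace ∩ Gita: (none).
Sofia ∩ Jamal ∩ Tomás ∩ Grace ∩ Gita ∩ Kira: (none).
No common window.

0 minutes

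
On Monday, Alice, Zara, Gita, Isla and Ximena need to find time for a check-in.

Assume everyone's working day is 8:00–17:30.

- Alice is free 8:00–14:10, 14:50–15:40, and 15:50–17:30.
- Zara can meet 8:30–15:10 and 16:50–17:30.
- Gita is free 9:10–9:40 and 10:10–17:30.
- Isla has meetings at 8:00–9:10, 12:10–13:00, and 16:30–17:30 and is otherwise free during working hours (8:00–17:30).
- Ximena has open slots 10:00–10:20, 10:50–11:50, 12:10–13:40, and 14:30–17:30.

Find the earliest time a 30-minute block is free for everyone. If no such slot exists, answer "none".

Isla free within 08:00–17:30: 09:10–12:10, 13:00–16:30.
Alice ∩ Zara: 08:30–14:10, 14:50–15:10, 16:50–17:30.
Alice ∩ Zara ∩ Gita: 09:10–09:40, 10:10–14:10, 14:50–15:10, 16:50–17:30.
Alice ∩ Zara ∩ Gita ∩ Isla: 09:10–09:40, 10:10–12:10, 13:00–14:10, 14:50–15:10.
Alice ∩ Zara ∩ Gita ∩ Isla ∩ Ximena: 10:10–10:20, 10:50–11:50, 13:00–13:40, 14:50–15:10.
Windows ≥ 30 min: 10:50–11:50, 13:00–13:40.
Earliest such window starts at 10:50.

10:50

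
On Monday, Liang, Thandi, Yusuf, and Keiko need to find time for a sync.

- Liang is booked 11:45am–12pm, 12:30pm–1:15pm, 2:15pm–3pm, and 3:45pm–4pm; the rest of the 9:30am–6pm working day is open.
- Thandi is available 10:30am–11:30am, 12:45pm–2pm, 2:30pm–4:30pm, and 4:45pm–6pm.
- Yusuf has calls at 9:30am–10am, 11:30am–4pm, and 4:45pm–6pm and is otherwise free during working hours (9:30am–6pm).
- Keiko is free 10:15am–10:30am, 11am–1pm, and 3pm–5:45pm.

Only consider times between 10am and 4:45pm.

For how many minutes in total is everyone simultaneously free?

60 minutes

Liang free within 09:30–18:00: 09:30–11:45, 12:00–12:30, 13:15–14:15, 15:00–15:45, 16:00–18:00.
Yusuf free within 09:30–18:00: 10:00–11:30, 16:00–16:45.
Liang ∩ Thandi: 10:30–11:30, 13:15–14:00, 15:00–15:45, 16:00–16:30, 16:45–18:00.
Liang ∩ Thandi ∩ Yusuf: 10:30–11:30, 16:00–16:30.
Liang ∩ Thandi ∩ Yusuf ∩ Keiko: 11:00–11:30, 16:00–16:30.
Restricted to 10:00–16:45: 11:00–11:30, 16:00–16:30.
Total common minutes: 30 + 30 = 60.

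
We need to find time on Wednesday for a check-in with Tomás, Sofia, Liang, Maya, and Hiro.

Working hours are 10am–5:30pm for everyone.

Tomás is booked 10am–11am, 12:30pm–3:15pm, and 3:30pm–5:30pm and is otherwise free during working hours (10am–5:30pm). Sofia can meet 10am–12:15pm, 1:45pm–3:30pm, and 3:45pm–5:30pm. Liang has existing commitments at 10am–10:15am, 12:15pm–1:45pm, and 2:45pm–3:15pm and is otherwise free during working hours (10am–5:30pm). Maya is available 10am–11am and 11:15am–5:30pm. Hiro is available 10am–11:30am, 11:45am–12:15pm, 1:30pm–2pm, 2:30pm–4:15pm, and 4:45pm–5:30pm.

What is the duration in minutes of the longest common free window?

Tomás free within 10:00–17:30: 11:00–12:30, 15:15–15:30.
Liang free within 10:00–17:30: 10:15–12:15, 13:45–14:45, 15:15–17:30.
Tomás ∩ Sofia: 11:00–12:15, 15:15–15:30.
Tomás ∩ Sofia ∩ Liang: 11:00–12:15, 15:15–15:30.
Tomás ∩ Sofia ∩ Liang ∩ Maya: 11:15–12:15, 15:15–15:30.
Tomás ∩ Sofia ∩ Liang ∩ Maya ∩ Hiro: 11:15–11:30, 11:45–12:15, 15:15–15:30.
Common window lengths: 15, 30, 15 min; longest is 30.

30 minutes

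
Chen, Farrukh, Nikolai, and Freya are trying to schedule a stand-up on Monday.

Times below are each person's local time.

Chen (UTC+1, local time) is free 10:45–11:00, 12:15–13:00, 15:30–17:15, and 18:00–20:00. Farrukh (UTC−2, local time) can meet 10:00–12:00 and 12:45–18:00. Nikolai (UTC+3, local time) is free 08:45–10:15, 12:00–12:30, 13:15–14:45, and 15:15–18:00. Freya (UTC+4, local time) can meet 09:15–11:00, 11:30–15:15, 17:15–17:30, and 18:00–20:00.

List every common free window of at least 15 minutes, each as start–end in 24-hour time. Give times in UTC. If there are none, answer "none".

Chen → UTC: 09:45–10:00, 11:15–12:00, 14:30–16:15, 17:00–19:00.
Farrukh → UTC: 12:00–14:00, 14:45–20:00.
Nikolai → UTC: 05:45–07:15, 09:00–09:30, 10:15–11:45, 12:15–15:00.
Freya → UTC: 05:15–07:00, 07:30–11:15, 13:15–13:30, 14:00–16:00.
Chen ∩ Farrukh: 14:45–16:15, 17:00–19:00.
Chen ∩ Farrukh ∩ Nikolai: 14:45–15:00.
Chen ∩ Farrukh ∩ Nikolai ∩ Freya: 14:45–15:00.
Windows ≥ 15 min: 14:45–15:00.

14:45–15:00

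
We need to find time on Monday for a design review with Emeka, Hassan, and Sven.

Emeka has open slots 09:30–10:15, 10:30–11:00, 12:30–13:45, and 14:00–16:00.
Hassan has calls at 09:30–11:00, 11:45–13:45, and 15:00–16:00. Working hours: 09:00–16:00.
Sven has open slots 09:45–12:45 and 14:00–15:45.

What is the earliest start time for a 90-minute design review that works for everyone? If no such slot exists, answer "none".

Hassan free within 09:00–16:00: 09:00–09:30, 11:00–11:45, 13:45–15:00.
Emeka ∩ Hassan: 14:00–15:00.
Emeka ∩ Hassan ∩ Sven: 14:00–15:00.
Windows ≥ 90 min: (none).

none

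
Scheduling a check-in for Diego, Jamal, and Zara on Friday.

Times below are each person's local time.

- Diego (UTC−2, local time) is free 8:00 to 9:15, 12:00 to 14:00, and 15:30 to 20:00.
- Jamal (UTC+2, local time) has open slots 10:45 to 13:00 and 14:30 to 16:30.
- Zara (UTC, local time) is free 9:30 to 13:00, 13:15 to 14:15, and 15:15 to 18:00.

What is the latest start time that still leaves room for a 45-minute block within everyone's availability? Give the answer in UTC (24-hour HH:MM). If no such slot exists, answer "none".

10:15

Diego → UTC: 10:00–11:15, 14:00–16:00, 17:30–22:00.
Jamal → UTC: 08:45–11:00, 12:30–14:30.
Zara → UTC: 09:30–13:00, 13:15–14:15, 15:15–18:00.
Diego ∩ Jamal: 10:00–11:00, 14:00–14:30.
Diego ∩ Jamal ∩ Zara: 10:00–11:00, 14:00–14:15.
Windows ≥ 45 min: 10:00–11:00.
Latest start in the last window 10:00–11:00 is 11:00 − 45 min = 10:15.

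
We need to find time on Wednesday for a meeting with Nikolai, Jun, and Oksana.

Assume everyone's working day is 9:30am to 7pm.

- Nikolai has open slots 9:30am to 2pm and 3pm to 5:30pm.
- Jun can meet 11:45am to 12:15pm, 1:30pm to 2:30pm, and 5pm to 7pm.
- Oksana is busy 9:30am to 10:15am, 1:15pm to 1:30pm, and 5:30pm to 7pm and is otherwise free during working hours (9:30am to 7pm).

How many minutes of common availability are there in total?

90 minutes

Oksana free within 09:30–19:00: 10:15–13:15, 13:30–17:30.
Nikolai ∩ Jun: 11:45–12:15, 13:30–14:00, 17:00–17:30.
Nikolai ∩ Jun ∩ Oksana: 11:45–12:15, 13:30–14:00, 17:00–17:30.
Total common minutes: 30 + 30 + 30 = 90.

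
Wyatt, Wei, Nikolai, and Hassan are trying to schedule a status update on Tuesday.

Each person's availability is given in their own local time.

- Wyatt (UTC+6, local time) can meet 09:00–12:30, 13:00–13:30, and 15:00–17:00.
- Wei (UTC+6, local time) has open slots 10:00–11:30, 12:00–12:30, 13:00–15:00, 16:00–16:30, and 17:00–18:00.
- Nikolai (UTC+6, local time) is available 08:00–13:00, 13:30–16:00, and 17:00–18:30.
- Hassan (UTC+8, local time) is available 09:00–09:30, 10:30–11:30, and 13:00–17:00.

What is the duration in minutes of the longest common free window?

30 minutes

Wyatt → UTC: 03:00–06:30, 07:00–07:30, 09:00–11:00.
Wei → UTC: 04:00–05:30, 06:00–06:30, 07:00–09:00, 10:00–10:30, 11:00–12:00.
Nikolai → UTC: 02:00–07:00, 07:30–10:00, 11:00–12:30.
Hassan → UTC: 01:00–01:30, 02:30–03:30, 05:00–09:00.
Wyatt ∩ Wei: 04:00–05:30, 06:00–06:30, 07:00–07:30, 10:00–10:30.
Wyatt ∩ Wei ∩ Nikolai: 04:00–05:30, 06:00–06:30.
Wyatt ∩ Wei ∩ Nikolai ∩ Hassan: 05:00–05:30, 06:00–06:30.
Common window lengths: 30, 30 min; longest is 30.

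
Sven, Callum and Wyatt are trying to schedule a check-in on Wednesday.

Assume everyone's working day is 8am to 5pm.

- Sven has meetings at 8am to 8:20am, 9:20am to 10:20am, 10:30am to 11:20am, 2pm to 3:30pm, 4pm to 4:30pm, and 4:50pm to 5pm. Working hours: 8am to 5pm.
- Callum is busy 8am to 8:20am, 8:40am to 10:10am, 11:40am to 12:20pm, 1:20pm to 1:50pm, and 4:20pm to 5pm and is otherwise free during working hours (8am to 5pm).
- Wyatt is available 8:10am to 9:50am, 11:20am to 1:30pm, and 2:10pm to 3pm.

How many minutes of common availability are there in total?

Sven free within 08:00–17:00: 08:20–09:20, 10:20–10:30, 11:20–14:00, 15:30–16:00, 16:30–16:50.
Callum free within 08:00–17:00: 08:20–08:40, 10:10–11:40, 12:20–13:20, 13:50–16:20.
Sven ∩ Callum: 08:20–08:40, 10:20–10:30, 11:20–11:40, 12:20–13:20, 13:50–14:00, 15:30–16:00.
Sven ∩ Callum ∩ Wyatt: 08:20–08:40, 11:20–11:40, 12:20–13:20.
Total common minutes: 20 + 20 + 60 = 100.

100 minutes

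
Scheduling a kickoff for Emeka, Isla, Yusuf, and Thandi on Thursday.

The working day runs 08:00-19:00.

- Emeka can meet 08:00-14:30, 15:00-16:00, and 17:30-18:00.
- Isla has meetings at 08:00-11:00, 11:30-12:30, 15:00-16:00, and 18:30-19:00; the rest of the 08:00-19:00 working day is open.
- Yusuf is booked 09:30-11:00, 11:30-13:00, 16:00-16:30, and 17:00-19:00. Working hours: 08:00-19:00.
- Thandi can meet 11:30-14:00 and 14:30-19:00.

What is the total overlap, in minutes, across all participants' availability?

Isla free within 08:00–19:00: 11:00–11:30, 12:30–15:00, 16:00–18:30.
Yusuf free within 08:00–19:00: 08:00–09:30, 11:00–11:30, 13:00–16:00, 16:30–17:00.
Emeka ∩ Isla: 11:00–11:30, 12:30–14:30, 17:30–18:00.
Emeka ∩ Isla ∩ Yusuf: 11:00–11:30, 13:00–14:30.
Emeka ∩ Isla ∩ Yusuf ∩ Thandi: 13:00–14:00.
Total common minutes: 60.

60 minutes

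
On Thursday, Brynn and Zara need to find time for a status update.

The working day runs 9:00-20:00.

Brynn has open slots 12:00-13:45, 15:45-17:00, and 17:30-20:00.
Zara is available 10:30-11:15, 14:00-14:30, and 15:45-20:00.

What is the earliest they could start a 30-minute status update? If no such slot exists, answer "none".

15:45

Brynn ∩ Zara: 15:45–17:00, 17:30–20:00.
Windows ≥ 30 min: 15:45–17:00, 17:30–20:00.
Earliest such window starts at 15:45.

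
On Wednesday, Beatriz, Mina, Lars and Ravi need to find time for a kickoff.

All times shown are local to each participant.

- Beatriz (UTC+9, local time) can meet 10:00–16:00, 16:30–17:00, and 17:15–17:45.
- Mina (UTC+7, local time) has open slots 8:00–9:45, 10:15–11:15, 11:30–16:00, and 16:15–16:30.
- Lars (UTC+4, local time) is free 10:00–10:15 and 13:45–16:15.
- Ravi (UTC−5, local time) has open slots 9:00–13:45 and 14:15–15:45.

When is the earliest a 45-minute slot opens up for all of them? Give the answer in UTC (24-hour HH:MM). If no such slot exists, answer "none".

Beatriz → UTC: 01:00–07:00, 07:30–08:00, 08:15–08:45.
Mina → UTC: 01:00–02:45, 03:15–04:15, 04:30–09:00, 09:15–09:30.
Lars → UTC: 06:00–06:15, 09:45–12:15.
Ravi → UTC: 14:00–18:45, 19:15–20:45.
Beatriz ∩ Mina: 01:00–02:45, 03:15–04:15, 04:30–07:00, 07:30–08:00, 08:15–08:45.
Beatriz ∩ Mina ∩ Lars: 06:00–06:15.
Beatriz ∩ Mina ∩ Lars ∩ Ravi: (none).
Windows ≥ 45 min: (none).

none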